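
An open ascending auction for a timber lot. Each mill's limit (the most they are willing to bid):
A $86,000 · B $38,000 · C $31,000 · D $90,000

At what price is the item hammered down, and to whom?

D wins at $86,000

Limits in order: 90,000 (D) > 86,000 (A) > 38,000 (B) > 31,000 (C)
Once the price passes $86,000, only D is left; the hammer falls at A's limit of $86,000.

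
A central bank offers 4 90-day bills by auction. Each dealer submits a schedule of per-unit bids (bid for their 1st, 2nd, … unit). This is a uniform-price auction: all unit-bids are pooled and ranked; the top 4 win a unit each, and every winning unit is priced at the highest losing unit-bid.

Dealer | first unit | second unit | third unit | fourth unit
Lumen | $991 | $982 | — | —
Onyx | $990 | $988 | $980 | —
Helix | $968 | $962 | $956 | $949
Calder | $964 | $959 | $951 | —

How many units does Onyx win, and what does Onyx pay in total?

Onyx: 2 units, pays $1,960

Merging the schedules and taking the best 4: 991 (Lumen-1), 990 (Onyx-1), 988 (Onyx-2), 982 (Lumen-2)
The (k+1)-th unit-bid is $980.
Onyx wins 2 unit(s) at $980 each.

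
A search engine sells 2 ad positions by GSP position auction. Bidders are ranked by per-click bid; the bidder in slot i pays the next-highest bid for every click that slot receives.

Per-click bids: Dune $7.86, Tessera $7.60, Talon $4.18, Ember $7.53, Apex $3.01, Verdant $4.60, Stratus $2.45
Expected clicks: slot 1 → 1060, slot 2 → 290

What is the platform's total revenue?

Total revenue: $10239.70

Sorting advertisers: $7.86 (Dune) > $7.60 (Tessera) > $7.53 (Ember) > …
Slot 1: Dune pays $7.60 × 1060 = $8056.00
Slot 2: Tessera pays $7.53 × 290 = $2183.70
Total = $10239.70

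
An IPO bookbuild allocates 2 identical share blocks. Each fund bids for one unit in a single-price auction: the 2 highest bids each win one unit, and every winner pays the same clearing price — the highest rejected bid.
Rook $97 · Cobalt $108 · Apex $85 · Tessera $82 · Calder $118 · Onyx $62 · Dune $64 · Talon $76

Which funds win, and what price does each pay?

Calder, Cobalt; each pays $97

Ordering the bids: 118 (Calder), 108 (Cobalt), 97 (Rook), 85 (Apex), …
Winners (2 units): Calder, Cobalt.
Highest unsuccessful bid: $97 → clearing price.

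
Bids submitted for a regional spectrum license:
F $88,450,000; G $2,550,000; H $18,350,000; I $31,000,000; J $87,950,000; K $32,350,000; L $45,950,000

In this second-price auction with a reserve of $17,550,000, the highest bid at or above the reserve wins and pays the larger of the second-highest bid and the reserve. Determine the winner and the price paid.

F pays $87,950,000

Second-price auction with a reserve of $17,550,000: the highest bid at or above the reserve wins and pays the larger of the second-highest bid and the reserve.
Bids in order: 88,450,000 (F) > 87,950,000 (J) > 45,950,000 (L) > 32,350,000 (K) > 31,000,000 (I) > 18,350,000 (H) > …
F has the top bid at or above the reserve ($88,450,000).
max(second-highest $87,950,000, reserve $17,550,000) = $87,950,000; the reserve does not bind.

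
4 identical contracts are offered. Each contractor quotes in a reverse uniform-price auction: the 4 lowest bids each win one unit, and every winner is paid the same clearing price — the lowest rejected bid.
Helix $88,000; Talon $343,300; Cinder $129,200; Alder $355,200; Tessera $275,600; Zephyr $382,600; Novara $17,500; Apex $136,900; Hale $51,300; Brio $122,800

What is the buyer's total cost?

Bids ranked low→high: 17,500 (Novara), 51,300 (Hale), 88,000 (Helix), 122,800 (Brio), 129,200 (Cinder), 136,900 (Apex), …
The 4 lowest are Novara, Hale, Helix, Brio.
First losing bid is Cinder's $129,200, which sets the uniform price.
Total cost = 4 × $129,200 = $516,800.

Total cost: $516,800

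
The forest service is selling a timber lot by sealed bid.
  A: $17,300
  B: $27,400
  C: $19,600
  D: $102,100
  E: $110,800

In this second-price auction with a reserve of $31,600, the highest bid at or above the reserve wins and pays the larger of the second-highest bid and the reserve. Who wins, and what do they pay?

E pays $102,100

Second-price auction with a reserve of $31,600: the highest bid at or above the reserve wins and pays the larger of the second-highest bid and the reserve.
Bids ranked: 110,800 (E) > 102,100 (D) > 27,400 (B) > 19,600 (C) > 17,300 (A)
Highest eligible bid: E at $110,800.
Second-highest bid $102,100 exceeds the reserve $31,600 → payment $102,100.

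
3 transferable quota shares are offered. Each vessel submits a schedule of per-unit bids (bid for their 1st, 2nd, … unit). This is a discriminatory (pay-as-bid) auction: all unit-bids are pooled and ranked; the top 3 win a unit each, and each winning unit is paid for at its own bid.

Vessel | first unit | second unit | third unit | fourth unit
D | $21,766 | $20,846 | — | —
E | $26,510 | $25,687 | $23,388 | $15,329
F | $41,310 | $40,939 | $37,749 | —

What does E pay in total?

All unit-bids, highest first — top 3: 41,310 (F-1), 40,939 (F-2), 37,749 (F-3)
Next rejected bid: $26,510 (not a price — pay-as-bid).
E wins no units.

E pays $0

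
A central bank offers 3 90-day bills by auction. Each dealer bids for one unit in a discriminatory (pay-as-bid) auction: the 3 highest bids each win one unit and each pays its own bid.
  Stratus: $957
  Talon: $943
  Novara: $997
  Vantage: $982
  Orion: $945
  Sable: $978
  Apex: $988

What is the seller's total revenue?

Ordering the bids: 997 (Novara), 988 (Apex), 982 (Vantage), 978 (Sable), 957 (Stratus), …
The 3 highest are Novara, Apex, Vantage.
Total revenue = 997 + 988 + 982 = $2,967.

Total revenue: $2,967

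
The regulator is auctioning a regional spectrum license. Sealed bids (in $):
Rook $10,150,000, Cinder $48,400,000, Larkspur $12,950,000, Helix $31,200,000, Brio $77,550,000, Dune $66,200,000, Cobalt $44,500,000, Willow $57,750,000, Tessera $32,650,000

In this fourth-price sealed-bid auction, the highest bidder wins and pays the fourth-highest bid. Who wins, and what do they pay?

Brio pays $48,400,000

Sorting bids: 77,550,000 (Brio) > 66,200,000 (Dune) > 57,750,000 (Willow) > 48,400,000 (Cinder) > 44,500,000 (Cobalt) > 32,650,000 (Tessera) > …
Brio wins; payment is bid #4 in the ranking = $48,400,000.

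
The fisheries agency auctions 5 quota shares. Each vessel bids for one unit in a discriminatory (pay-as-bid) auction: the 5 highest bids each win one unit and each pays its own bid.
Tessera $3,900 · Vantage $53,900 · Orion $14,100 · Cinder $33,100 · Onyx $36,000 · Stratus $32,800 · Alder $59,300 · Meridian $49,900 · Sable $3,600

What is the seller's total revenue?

Total revenue: $232,200

Bids ranked high→low: 59,300 (Alder), 53,900 (Vantage), 49,900 (Meridian), 36,000 (Onyx), 33,100 (Cinder), 32,800 (Stratus), 14,100 (Orion), …
Winners (5 units): Alder, Vantage, Meridian, Onyx, Cinder.
Total revenue = 59,300 + 53,900 + 49,900 + 36,000 + 33,100 = $232,200.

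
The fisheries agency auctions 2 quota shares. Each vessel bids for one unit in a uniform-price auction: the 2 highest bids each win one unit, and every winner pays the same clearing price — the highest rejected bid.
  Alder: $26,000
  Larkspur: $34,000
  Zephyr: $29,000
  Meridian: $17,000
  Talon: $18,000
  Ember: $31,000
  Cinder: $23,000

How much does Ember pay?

Ember pays $29,000

Bids ranked high→low: 34,000 (Larkspur), 31,000 (Ember), 29,000 (Zephyr), 26,000 (Alder), …
The 2 highest are Larkspur, Ember.
First losing bid is Zephyr's $29,000, which sets the uniform price.
Ember wins → pays $29,000.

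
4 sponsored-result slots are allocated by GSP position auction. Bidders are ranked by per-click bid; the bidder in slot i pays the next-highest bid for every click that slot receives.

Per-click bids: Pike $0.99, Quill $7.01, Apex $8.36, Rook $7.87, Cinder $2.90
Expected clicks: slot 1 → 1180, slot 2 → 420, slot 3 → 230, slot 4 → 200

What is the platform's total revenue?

Sorting advertisers: $8.36 (Apex) > $7.87 (Rook) > $7.01 (Quill) > $2.90 (Cinder) > $0.99 (Pike)
Slot 1: Apex pays $7.87 × 1180 = $9286.60
Slot 2: Rook pays $7.01 × 420 = $2944.20
Slot 3: Quill pays $2.90 × 230 = $667.00
Slot 4: Cinder pays $0.99 × 200 = $198.00
Total = $13095.80

Total revenue: $13095.80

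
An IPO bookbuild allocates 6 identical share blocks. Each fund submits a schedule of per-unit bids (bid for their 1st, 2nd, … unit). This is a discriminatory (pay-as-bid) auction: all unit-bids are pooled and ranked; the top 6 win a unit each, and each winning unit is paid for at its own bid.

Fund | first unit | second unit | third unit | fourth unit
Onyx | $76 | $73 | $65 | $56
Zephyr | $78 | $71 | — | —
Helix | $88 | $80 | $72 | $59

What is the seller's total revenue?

All unit-bids, highest first — top 6: 88 (Helix-1), 80 (Helix-2), 78 (Zephyr-1), 76 (Onyx-1), 73 (Onyx-2), 72 (Helix-3)
Next rejected bid: $71 (not a price — pay-as-bid).
Each winning unit pays its own bid.
Revenue = 88 + 80 + 78 + 76 + 73 + 72 = $467.

Total revenue: $467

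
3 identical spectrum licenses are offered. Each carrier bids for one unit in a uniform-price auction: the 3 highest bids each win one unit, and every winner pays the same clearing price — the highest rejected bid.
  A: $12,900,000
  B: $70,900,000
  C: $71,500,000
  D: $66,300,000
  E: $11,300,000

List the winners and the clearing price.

Sorting: 71,500,000 (C), 70,900,000 (B), 66,300,000 (D), 12,900,000 (A), 11,300,000 (E)
Top 3: C, B, D.
First losing bid is A's $12,900,000, which sets the uniform price.

C, B, D; each pays $12,900,000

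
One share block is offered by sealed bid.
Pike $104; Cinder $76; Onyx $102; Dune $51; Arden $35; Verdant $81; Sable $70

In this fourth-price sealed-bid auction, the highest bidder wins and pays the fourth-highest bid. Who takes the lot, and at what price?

Fourth-price sealed-bid auction: the highest bidder wins and pays the fourth-highest bid.
Bids ranked: 104 (Pike) > 102 (Onyx) > 81 (Verdant) > 76 (Cinder) > 70 (Sable) > 51 (Dune) > …
Pike wins; payment is bid #4 in the ranking = $76.

Pike pays $76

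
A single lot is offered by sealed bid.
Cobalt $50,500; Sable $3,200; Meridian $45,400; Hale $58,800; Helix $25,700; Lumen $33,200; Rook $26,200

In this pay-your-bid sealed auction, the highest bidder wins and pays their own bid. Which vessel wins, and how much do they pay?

Rule: the highest bidder wins and pays their own bid.
Sorting bids: 58,800 (Hale) > 50,500 (Cobalt) > 45,400 (Meridian) > 33,200 (Lumen) > 26,200 (Rook) > 25,700 (Helix) > …
Hale is highest → pays own bid, $58,800.

Hale pays $58,800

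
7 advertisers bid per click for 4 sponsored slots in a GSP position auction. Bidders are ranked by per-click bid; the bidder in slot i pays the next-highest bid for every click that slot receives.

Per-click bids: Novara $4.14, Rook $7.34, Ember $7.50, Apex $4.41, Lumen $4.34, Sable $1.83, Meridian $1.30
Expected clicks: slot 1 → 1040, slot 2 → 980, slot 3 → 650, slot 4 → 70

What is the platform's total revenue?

Total revenue: $15066.20

Sorting advertisers: $7.50 (Ember) > $7.34 (Rook) > $4.41 (Apex) > $4.34 (Lumen) > $4.14 (Novara) > …
Slot 1: Ember pays $7.34 × 1040 = $7633.60
Slot 2: Rook pays $4.41 × 980 = $4321.80
Slot 3: Apex pays $4.34 × 650 = $2821.00
Slot 4: Lumen pays $4.14 × 70 = $289.80
Total = $15066.20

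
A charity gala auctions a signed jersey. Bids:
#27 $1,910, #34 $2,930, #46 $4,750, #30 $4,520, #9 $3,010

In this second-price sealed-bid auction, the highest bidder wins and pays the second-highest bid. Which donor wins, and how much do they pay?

#46 pays $4,520

Bids in order: 4,750 (#46) > 4,520 (#30) > 3,010 (#9) > 2,930 (#34) > 1,910 (#27)
Second-price: #46 pays #30's bid of $4,520.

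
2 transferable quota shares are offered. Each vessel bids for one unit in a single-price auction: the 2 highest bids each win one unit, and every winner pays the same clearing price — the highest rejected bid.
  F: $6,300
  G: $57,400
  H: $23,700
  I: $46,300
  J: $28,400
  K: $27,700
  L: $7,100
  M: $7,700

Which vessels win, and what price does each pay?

G, I; each pays $28,400

Bids ranked high→low: 57,400 (G), 46,300 (I), 28,400 (J), 27,700 (K), …
Top 2: G, I.
First losing bid is J's $28,400, which sets the uniform price.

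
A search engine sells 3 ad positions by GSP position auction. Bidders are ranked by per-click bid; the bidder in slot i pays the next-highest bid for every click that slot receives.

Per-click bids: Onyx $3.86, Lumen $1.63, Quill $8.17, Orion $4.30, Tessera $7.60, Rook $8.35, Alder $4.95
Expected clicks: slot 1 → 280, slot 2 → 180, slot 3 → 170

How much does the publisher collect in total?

Total revenue: $4497.10

Per-click bids in order: $8.35 (Rook) > $8.17 (Quill) > $7.60 (Tessera) > $4.95 (Alder) > …
Slot 1: Rook pays $8.17 × 280 = $2287.60
Slot 2: Quill pays $7.60 × 180 = $1368.00
Slot 3: Tessera pays $4.95 × 170 = $841.50
Total = $4497.10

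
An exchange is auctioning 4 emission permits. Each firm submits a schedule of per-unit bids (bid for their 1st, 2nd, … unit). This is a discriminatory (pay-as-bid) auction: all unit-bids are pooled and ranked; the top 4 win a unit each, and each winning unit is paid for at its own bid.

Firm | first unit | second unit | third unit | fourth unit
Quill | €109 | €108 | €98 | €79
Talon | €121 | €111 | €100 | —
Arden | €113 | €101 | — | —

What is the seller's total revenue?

Pooled unit-bids ranked (top 4): 121 (Talon-1), 113 (Arden-1), 111 (Talon-2), 109 (Quill-1)
Next rejected bid: €108 (not a price — pay-as-bid).
Each winning unit pays its own bid.
Revenue = 121 + 113 + 111 + 109 = €454.

Total revenue: €454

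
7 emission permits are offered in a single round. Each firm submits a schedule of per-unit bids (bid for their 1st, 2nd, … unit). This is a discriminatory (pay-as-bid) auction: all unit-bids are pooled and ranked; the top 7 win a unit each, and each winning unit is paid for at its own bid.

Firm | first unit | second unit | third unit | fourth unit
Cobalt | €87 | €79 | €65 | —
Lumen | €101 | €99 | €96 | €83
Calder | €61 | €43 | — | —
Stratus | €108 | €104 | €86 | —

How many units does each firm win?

All unit-bids, highest first — top 7: 108 (Stratus-1), 104 (Stratus-2), 101 (Lumen-1), 99 (Lumen-2), 96 (Lumen-3), 87 (Cobalt-1), 86 (Stratus-3)
Next rejected bid: €83 (not a price — pay-as-bid).
Allocation: Cobalt 1, Lumen 3, Stratus 3.

Cobalt 1, Lumen 3, Stratus 3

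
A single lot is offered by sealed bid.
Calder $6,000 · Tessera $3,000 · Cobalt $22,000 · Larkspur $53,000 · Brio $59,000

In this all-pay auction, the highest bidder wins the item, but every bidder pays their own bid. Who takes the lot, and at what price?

Bids in order: 59,000 (Brio) > 53,000 (Larkspur) > 22,000 (Cobalt) > 6,000 (Calder) > 3,000 (Tessera)
Brio wins with the top bid; all bids are sunk regardless.

Brio pays $59,000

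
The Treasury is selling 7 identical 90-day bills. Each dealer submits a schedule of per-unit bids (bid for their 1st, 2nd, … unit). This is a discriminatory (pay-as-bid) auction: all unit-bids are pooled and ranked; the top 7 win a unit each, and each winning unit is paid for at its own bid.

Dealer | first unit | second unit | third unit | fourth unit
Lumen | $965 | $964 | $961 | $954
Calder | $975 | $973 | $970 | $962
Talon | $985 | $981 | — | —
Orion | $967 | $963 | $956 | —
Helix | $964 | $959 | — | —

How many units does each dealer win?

Pooled unit-bids ranked (top 7): 985 (Talon-1), 981 (Talon-2), 975 (Calder-1), 973 (Calder-2), 970 (Calder-3), 967 (Orion-1), 965 (Lumen-1)
Next rejected bid: $964 (not a price — pay-as-bid).
Allocation: Calder 3, Lumen 1, Orion 1, Talon 2.

Calder 3, Lumen 1, Orion 1, Talon 2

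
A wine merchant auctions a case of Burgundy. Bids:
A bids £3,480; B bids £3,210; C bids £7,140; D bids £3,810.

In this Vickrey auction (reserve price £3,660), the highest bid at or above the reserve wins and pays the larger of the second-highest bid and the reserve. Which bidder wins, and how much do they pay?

C pays £3,810

Bids ranked: 7,140 (C) > 3,810 (D) > 3,480 (A) > 3,210 (B)
C has the top bid at or above the reserve (£7,140).
max(second-highest £3,810, reserve £3,660) = £3,810; the reserve does not bind.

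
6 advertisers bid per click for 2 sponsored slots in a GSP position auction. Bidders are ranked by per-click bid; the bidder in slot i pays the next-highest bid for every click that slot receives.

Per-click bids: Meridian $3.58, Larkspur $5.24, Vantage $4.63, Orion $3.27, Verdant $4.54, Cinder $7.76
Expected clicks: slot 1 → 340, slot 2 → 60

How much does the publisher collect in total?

Total revenue: $2059.40

Sorting advertisers: $7.76 (Cinder) > $5.24 (Larkspur) > $4.63 (Vantage) > …
Slot 1: Cinder pays $5.24 × 340 = $1781.60
Slot 2: Larkspur pays $4.63 × 60 = $277.80
Total = $2059.40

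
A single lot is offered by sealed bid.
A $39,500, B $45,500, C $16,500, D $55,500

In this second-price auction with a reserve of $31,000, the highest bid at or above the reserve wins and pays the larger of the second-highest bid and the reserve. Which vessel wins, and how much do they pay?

Rule: the highest bid at or above the reserve wins and pays the larger of the second-highest bid and the reserve.
Bids in order: 55,500 (D) > 45,500 (B) > 39,500 (A) > 16,500 (C)
D has the top bid at or above the reserve ($55,500).
max(second-highest $45,500, reserve $31,000) = $45,500; the reserve does not bind.

D pays $45,500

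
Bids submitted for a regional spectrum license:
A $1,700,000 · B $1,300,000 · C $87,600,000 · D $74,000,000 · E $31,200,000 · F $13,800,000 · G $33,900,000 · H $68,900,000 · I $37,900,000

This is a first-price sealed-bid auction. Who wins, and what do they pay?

Bids ranked: 87,600,000 (C) > 74,000,000 (D) > 68,900,000 (H) > 37,900,000 (I) > 33,900,000 (G) > 31,200,000 (E) > …
First-price: C pays what they bid, $87,600,000.

C pays $87,600,000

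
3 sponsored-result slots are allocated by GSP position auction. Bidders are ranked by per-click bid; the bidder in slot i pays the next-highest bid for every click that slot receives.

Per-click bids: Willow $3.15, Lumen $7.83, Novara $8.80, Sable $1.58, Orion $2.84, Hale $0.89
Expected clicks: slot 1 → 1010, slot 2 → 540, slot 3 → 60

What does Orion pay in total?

Per-click bids in order: $8.80 (Novara) > $7.83 (Lumen) > $3.15 (Willow) > $2.84 (Orion) > …
Orion ranks below slot 3 → no slot, pays nothing.

Orion pays $0.00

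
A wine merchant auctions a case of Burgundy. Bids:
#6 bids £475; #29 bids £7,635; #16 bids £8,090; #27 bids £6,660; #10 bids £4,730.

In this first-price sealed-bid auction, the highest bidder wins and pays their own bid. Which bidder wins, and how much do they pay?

Bids ranked: 8,090 (#16) > 7,635 (#29) > 6,660 (#27) > 4,730 (#10) > 475 (#6)
First-price: #16 pays what they bid, £8,090.

#16 pays £8,090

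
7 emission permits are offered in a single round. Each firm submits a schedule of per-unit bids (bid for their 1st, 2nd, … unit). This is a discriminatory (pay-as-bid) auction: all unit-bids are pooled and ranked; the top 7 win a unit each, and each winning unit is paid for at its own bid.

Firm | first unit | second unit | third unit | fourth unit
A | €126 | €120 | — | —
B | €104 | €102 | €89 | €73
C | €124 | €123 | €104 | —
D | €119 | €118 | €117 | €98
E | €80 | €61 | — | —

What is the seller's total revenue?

Pooled unit-bids ranked (top 7): 126 (A-1), 124 (C-1), 123 (C-2), 120 (A-2), 119 (D-1), 118 (D-2), 117 (D-3)
Next rejected bid: €104 (not a price — pay-as-bid).
Each winning unit pays its own bid.
Revenue = 126 + 124 + 123 + 120 + 119 + 118 + 117 = €847.

Total revenue: €847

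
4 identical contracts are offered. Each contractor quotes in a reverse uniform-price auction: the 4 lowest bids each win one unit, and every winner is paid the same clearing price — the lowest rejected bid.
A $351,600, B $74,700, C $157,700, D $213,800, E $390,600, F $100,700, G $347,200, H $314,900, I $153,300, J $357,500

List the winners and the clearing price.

Sorting: 74,700 (B), 100,700 (F), 153,300 (I), 157,700 (C), 213,800 (D), 314,900 (H), …
The 4 lowest are B, F, I, C.
First losing bid is D's $213,800, which sets the uniform price.

B, F, I, C; each is paid $213,800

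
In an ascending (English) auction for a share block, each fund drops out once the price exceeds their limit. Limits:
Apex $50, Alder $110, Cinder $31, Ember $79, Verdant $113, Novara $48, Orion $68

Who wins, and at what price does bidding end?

Sorting limits: 113 (Verdant) > 110 (Alder) > 79 (Ember) > 68 (Orion) > 50 (Apex) > 48 (Novara) > …
Once the price passes $110, only Verdant is left; the hammer falls at Alder's limit of $110.

Verdant wins at $110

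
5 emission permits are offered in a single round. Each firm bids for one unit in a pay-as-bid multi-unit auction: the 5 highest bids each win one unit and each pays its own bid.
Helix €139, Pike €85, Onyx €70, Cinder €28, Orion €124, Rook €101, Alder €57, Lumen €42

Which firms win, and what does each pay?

Ordering the bids: 139 (Helix), 124 (Orion), 101 (Rook), 85 (Pike), 70 (Onyx), 57 (Alder), 42 (Lumen), …
Winners (5 units): Helix, Orion, Rook, Pike, Onyx.
Each winner pays its own bid: Helix €139, Orion €124, Rook €101, Pike €85, Onyx €70.

Helix €139, Orion €124, Rook €101, Pike €85, Onyx €70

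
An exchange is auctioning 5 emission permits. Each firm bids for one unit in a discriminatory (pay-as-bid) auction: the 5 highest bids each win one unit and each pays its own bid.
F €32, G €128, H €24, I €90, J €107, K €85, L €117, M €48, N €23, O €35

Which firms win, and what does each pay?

Bids ranked high→low: 128 (G), 117 (L), 107 (J), 90 (I), 85 (K), 48 (M), 35 (O), …
Top 5: G, L, J, I, K.
Each winner pays its own bid: G €128, L €117, J €107, I €90, K €85.

G €128, L €117, J €107, I €90, K €85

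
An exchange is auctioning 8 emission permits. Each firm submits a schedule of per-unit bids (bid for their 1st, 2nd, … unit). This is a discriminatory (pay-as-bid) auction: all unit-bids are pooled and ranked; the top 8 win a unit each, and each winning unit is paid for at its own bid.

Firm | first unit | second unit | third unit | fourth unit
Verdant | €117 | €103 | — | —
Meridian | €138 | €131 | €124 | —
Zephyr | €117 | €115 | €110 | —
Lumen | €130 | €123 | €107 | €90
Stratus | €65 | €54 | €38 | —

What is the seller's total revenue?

Total revenue: €995

Merging the schedules and taking the best 8: 138 (Meridian-1), 131 (Meridian-2), 130 (Lumen-1), 124 (Meridian-3), 123 (Lumen-2), 117 (Verdant-1), 117 (Zephyr-1), 115 (Zephyr-2)
Next rejected bid: €110 (not a price — pay-as-bid).
Each winning unit pays its own bid.
Revenue = 138 + 131 + 130 + 124 + 123 + 117 + 117 + 115 = €995.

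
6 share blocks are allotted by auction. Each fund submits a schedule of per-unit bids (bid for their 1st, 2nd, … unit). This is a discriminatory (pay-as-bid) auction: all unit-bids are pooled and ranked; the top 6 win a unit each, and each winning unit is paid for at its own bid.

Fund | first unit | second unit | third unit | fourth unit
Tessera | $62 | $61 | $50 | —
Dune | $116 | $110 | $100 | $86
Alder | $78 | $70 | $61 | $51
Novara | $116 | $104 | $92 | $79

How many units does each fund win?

Merging the schedules and taking the best 6: 116 (Dune-1), 116 (Novara-1), 110 (Dune-2), 104 (Novara-2), 100 (Dune-3), 92 (Novara-3)
Next rejected bid: $86 (not a price — pay-as-bid).
Allocation: Dune 3, Novara 3.

Dune 3, Novara 3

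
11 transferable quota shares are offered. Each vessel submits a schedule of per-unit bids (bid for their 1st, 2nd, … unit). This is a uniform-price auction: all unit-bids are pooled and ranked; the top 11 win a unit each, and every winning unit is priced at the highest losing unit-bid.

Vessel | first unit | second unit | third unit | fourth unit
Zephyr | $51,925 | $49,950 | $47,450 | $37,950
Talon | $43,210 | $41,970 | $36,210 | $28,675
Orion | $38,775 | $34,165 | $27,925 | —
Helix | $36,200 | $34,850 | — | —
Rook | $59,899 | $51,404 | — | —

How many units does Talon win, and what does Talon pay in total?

Talon: 3 units, pays $104,550

All unit-bids, highest first — top 11: 59,899 (Rook-1), 51,925 (Zephyr-1), 51,404 (Rook-2), 49,950 (Zephyr-2), 47,450 (Zephyr-3), 43,210 (Talon-1), 41,970 (Talon-2), 38,775 (Orion-1), 37,950 (Zephyr-4), 36,210 (Talon-3), 36,200 (Helix-1)
Highest rejected unit-bid = $34,850.
Talon wins 3 unit(s) at $34,850 each.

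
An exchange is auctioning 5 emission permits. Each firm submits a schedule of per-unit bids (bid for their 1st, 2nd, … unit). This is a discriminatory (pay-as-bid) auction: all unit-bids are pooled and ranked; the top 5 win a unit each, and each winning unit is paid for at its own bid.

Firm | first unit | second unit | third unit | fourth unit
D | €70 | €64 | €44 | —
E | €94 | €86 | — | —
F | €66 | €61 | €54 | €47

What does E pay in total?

Merging the schedules and taking the best 5: 94 (E-1), 86 (E-2), 70 (D-1), 66 (F-1), 64 (D-2)
Next rejected bid: €61 (not a price — pay-as-bid).
E's winning unit-bids: 94 + 86 = €180.

E pays €180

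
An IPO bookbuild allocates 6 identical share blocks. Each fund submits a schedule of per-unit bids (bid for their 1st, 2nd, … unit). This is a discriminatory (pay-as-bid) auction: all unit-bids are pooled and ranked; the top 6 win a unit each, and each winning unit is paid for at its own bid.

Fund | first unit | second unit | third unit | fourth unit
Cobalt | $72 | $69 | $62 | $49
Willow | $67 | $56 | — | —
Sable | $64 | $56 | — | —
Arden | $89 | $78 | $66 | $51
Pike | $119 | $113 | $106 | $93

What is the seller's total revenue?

Pooled unit-bids ranked (top 6): 119 (Pike-1), 113 (Pike-2), 106 (Pike-3), 93 (Pike-4), 89 (Arden-1), 78 (Arden-2)
Next rejected bid: $72 (not a price — pay-as-bid).
Each winning unit pays its own bid.
Revenue = 119 + 113 + 106 + 93 + 89 + 78 = $598.

Total revenue: $598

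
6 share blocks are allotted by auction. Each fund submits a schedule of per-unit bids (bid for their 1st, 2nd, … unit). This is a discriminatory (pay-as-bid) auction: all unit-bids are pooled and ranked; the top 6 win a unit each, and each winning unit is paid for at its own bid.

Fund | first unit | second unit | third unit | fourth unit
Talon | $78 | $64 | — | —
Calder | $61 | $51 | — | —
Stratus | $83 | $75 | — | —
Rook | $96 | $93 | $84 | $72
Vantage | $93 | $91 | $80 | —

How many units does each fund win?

All unit-bids, highest first — top 6: 96 (Rook-1), 93 (Rook-2), 93 (Vantage-1), 91 (Vantage-2), 84 (Rook-3), 83 (Stratus-1)
Next rejected bid: $80 (not a price — pay-as-bid).
Allocation: Rook 3, Stratus 1, Vantage 2.

Rook 3, Stratus 1, Vantage 2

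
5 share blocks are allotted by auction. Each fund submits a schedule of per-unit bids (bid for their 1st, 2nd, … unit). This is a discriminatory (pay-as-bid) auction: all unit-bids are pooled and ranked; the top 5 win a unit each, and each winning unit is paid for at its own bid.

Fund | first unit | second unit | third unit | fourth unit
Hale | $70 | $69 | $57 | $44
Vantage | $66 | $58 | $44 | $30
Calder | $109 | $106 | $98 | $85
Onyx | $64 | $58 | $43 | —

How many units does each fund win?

All unit-bids, highest first — top 5: 109 (Calder-1), 106 (Calder-2), 98 (Calder-3), 85 (Calder-4), 70 (Hale-1)
Next rejected bid: $69 (not a price — pay-as-bid).
Allocation: Calder 4, Hale 1.

Calder 4, Hale 1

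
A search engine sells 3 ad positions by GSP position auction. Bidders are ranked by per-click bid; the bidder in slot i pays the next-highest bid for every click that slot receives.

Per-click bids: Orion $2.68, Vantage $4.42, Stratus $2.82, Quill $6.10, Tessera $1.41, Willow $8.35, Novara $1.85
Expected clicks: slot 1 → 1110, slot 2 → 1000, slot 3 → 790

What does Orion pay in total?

Ranked by bid: $8.35 (Willow) > $6.10 (Quill) > $4.42 (Vantage) > $2.82 (Stratus) > …
Orion ranks below slot 3 → no slot, pays nothing.

Orion pays $0.00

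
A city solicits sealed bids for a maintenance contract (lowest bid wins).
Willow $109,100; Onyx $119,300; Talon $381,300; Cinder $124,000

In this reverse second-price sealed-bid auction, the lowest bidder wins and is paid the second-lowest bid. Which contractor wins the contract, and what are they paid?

Sorting bids: 109,100 (Willow) < 119,300 (Onyx) < 124,000 (Cinder) < 381,300 (Talon)
Willow wins with the lowest bid; price is set by the runner-up at $119,300.

Willow is paid $119,300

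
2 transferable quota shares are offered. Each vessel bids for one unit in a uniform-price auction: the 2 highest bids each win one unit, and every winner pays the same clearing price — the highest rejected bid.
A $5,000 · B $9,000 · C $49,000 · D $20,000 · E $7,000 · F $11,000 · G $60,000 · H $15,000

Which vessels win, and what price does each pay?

Sorting: 60,000 (G), 49,000 (C), 20,000 (D), 15,000 (H), …
Winners (2 units): G, C.
First losing bid is D's $20,000, which sets the uniform price.

G, C; each pays $20,000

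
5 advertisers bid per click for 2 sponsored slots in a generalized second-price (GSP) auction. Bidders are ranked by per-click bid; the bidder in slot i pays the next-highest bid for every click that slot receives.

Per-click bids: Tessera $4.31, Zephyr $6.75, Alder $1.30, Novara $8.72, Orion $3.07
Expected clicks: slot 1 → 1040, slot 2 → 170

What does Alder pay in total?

Alder pays $0.00

Per-click bids in order: $8.72 (Novara) > $6.75 (Zephyr) > $4.31 (Tessera) > …
Alder ranks below slot 2 → no slot, pays nothing.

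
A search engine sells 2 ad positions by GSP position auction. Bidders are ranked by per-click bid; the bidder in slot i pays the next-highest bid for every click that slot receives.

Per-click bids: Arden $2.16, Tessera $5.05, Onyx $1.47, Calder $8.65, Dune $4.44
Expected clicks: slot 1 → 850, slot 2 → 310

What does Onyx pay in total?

Sorting advertisers: $8.65 (Calder) > $5.05 (Tessera) > $4.44 (Dune) > …
Onyx ranks below slot 2 → no slot, pays nothing.

Onyx pays $0.00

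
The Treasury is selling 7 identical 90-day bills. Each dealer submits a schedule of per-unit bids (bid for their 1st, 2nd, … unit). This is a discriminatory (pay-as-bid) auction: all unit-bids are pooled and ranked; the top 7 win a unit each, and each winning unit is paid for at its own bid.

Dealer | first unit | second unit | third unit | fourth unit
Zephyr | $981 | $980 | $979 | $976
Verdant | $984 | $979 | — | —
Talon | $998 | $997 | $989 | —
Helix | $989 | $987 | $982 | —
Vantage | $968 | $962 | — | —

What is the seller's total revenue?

Total revenue: $6,926

Merging the schedules and taking the best 7: 998 (Talon-1), 997 (Talon-2), 989 (Talon-3), 989 (Helix-1), 987 (Helix-2), 984 (Verdant-1), 982 (Helix-3)
Next rejected bid: $981 (not a price — pay-as-bid).
Each winning unit pays its own bid.
Revenue = 998 + 997 + 989 + 989 + 987 + 984 + 982 = $6,926.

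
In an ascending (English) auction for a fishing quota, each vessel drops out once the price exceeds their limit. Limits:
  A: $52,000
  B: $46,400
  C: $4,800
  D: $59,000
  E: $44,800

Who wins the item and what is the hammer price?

Ascending (English) auction: the price rises until one bidder remains; the winner pays the price at which the last rival dropped out.
Sorting limits: 59,000 (D) > 52,000 (A) > 46,400 (B) > 44,800 (E) > 4,800 (C)
Bidding ends when A exits at $52,000; D takes it.

D wins at $52,000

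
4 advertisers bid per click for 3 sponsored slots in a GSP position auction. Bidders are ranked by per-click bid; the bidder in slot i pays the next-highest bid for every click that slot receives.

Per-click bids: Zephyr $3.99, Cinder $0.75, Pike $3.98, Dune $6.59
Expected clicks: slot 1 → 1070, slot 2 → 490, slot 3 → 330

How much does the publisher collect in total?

Total revenue: $6467.00

Ranked by bid: $6.59 (Dune) > $3.99 (Zephyr) > $3.98 (Pike) > $0.75 (Cinder)
Slot 1: Dune pays $3.99 × 1070 = $4269.30
Slot 2: Zephyr pays $3.98 × 490 = $1950.20
Slot 3: Pike pays $0.75 × 330 = $247.50
Total = $6467.00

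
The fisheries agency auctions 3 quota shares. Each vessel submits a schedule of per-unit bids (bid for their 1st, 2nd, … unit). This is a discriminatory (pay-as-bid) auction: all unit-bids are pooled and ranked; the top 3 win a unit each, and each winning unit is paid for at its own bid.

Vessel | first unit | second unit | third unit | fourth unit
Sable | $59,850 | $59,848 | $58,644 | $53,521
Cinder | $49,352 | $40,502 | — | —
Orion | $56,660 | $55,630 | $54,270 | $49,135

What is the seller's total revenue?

All unit-bids, highest first — top 3: 59,850 (Sable-1), 59,848 (Sable-2), 58,644 (Sable-3)
Next rejected bid: $56,660 (not a price — pay-as-bid).
Each winning unit pays its own bid.
Revenue = 59,850 + 59,848 + 58,644 = $178,342.

Total revenue: $178,342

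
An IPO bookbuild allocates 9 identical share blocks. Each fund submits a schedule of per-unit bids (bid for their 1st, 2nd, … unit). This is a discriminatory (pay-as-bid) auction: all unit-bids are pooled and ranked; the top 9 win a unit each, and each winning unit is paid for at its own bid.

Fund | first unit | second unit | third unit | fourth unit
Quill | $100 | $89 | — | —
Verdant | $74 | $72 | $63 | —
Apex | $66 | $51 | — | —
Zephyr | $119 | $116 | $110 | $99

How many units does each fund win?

Apex 1, Quill 2, Verdant 2, Zephyr 4

All unit-bids, highest first — top 9: 119 (Zephyr-1), 116 (Zephyr-2), 110 (Zephyr-3), 100 (Quill-1), 99 (Zephyr-4), 89 (Quill-2), 74 (Verdant-1), 72 (Verdant-2), 66 (Apex-1)
Next rejected bid: $63 (not a price — pay-as-bid).
Allocation: Apex 1, Quill 2, Verdant 2, Zephyr 4.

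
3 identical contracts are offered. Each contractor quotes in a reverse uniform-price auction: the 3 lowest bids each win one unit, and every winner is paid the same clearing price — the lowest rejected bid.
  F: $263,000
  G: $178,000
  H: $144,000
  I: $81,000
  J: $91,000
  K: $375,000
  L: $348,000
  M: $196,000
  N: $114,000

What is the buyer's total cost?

Total cost: $432,000

Bids ranked low→high: 81,000 (I), 91,000 (J), 114,000 (N), 144,000 (H), 178,000 (G), …
The 3 lowest are I, J, N.
Lowest unsuccessful bid: $144,000 → clearing price.
Total cost = 3 × $144,000 = $432,000.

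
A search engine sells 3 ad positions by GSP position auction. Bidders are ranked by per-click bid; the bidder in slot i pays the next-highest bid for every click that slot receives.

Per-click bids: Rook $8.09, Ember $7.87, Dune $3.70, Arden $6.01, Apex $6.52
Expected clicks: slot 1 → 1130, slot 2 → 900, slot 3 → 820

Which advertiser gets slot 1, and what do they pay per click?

Rook; $7.87 per click

Ranked by bid: $8.09 (Rook) > $7.87 (Ember) > $6.52 (Apex) > $6.01 (Arden) > …
Slot 1 goes to the first-ranked bidder, Rook, who pays the next bid down: $7.87/click.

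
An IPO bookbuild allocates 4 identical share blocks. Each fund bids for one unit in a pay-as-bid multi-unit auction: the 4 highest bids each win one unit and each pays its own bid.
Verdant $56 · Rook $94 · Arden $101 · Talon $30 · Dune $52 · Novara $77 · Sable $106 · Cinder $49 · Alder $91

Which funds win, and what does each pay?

Sable $106, Arden $101, Rook $94, Alder $91

Sorting: 106 (Sable), 101 (Arden), 94 (Rook), 91 (Alder), 77 (Novara), 56 (Verdant), …
Winners (4 units): Sable, Arden, Rook, Alder.
Each winner pays its own bid: Sable $106, Arden $101, Rook $94, Alder $91.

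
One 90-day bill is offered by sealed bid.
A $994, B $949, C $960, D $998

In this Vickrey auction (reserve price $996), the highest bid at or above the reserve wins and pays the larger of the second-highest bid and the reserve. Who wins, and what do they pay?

Sorting bids: 998 (D) > 994 (A) > 960 (C) > 949 (B)
Highest eligible bid: D at $998.
Second-highest bid $994 is below the reserve $996, so the reserve binds → payment $996.

D pays $996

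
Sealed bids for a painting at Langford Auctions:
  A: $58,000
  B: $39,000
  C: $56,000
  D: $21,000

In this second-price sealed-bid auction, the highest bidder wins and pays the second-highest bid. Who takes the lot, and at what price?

Bids in order: 58,000 (A) > 56,000 (C) > 39,000 (B) > 21,000 (D)
A wins with the highest bid; price is set by the runner-up at $56,000.

A pays $56,000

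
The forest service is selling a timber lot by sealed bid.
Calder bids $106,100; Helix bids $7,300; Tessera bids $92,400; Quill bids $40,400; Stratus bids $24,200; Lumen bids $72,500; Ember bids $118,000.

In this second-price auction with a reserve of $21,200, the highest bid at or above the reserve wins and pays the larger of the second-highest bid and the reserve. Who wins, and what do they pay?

Ember pays $106,100

Second-price auction with a reserve of $21,200: the highest bid at or above the reserve wins and pays the larger of the second-highest bid and the reserve.
Bids ranked: 118,000 (Ember) > 106,100 (Calder) > 92,400 (Tessera) > 72,500 (Lumen) > 40,400 (Quill) > 24,200 (Stratus) > …
Highest eligible bid: Ember at $118,000.
max(second-highest $106,100, reserve $21,200) = $106,100; the reserve does not bind.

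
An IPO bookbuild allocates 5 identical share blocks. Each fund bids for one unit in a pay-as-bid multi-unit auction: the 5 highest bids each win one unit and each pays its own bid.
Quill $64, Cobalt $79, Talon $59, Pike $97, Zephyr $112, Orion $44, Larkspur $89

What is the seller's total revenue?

Total revenue: $441

Sorting: 112 (Zephyr), 97 (Pike), 89 (Larkspur), 79 (Cobalt), 64 (Quill), 59 (Talon), 44 (Orion)
The 5 highest are Zephyr, Pike, Larkspur, Cobalt, Quill.
Total revenue = 112 + 97 + 89 + 79 + 64 = $441.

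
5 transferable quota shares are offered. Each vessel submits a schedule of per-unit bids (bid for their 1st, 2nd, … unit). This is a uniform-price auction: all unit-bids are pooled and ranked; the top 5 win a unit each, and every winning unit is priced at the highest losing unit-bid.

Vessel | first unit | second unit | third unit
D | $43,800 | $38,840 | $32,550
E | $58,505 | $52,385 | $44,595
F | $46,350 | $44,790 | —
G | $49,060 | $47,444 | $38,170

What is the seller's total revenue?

Total revenue: $223,950

Pooled unit-bids ranked (top 5): 58,505 (E-1), 52,385 (E-2), 49,060 (G-1), 47,444 (G-2), 46,350 (F-1)
First bid not allocated: $44,790.
Allocation: E 2, F 1, G 2. Every unit priced at $44,790.
Revenue = 5 × 44,790 = $223,950.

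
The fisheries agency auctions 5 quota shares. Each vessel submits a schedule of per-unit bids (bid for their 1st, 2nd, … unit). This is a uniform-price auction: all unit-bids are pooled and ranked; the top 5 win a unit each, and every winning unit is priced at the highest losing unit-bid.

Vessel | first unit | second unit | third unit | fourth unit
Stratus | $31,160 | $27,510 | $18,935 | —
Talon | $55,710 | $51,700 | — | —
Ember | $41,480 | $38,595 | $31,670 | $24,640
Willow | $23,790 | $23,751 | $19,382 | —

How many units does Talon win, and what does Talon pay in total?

Talon: 2 units, pays $62,320

Merging the schedules and taking the best 5: 55,710 (Talon-1), 51,700 (Talon-2), 41,480 (Ember-1), 38,595 (Ember-2), 31,670 (Ember-3)
The (k+1)-th unit-bid is $31,160.
Talon wins 2 unit(s) at $31,160 each.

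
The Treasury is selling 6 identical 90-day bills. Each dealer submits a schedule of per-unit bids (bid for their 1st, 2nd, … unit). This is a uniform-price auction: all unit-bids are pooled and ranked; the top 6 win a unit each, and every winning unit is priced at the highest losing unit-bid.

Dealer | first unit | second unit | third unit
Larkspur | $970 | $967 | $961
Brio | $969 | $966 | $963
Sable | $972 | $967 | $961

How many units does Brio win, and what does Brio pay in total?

Pooled unit-bids ranked (top 6): 972 (Sable-1), 970 (Larkspur-1), 969 (Brio-1), 967 (Larkspur-2), 967 (Sable-2), 966 (Brio-2)
The (k+1)-th unit-bid is $963.
Brio wins 2 unit(s) at $963 each.

Brio: 2 units, pays $1,926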